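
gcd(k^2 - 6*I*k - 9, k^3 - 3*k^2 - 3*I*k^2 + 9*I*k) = k - 3*I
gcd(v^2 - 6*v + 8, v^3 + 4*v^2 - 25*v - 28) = v - 4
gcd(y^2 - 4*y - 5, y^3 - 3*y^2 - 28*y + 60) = 1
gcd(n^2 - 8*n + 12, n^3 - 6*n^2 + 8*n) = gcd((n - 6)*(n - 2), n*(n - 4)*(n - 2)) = n - 2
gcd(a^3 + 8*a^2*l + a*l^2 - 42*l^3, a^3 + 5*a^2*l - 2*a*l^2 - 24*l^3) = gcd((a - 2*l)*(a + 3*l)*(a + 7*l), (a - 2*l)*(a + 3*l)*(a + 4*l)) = a^2 + a*l - 6*l^2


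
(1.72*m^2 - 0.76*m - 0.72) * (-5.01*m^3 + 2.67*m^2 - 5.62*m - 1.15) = -8.6172*m^5 + 8.4*m^4 - 8.0884*m^3 + 0.370800000000001*m^2 + 4.9204*m + 0.828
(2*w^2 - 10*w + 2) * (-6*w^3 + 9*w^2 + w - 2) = -12*w^5 + 78*w^4 - 100*w^3 + 4*w^2 + 22*w - 4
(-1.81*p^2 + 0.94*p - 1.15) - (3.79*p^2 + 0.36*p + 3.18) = -5.6*p^2 + 0.58*p - 4.33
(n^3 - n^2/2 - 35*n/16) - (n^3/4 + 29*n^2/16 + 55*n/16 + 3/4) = 3*n^3/4 - 37*n^2/16 - 45*n/8 - 3/4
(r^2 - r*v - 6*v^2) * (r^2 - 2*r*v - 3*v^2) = r^4 - 3*r^3*v - 7*r^2*v^2 + 15*r*v^3 + 18*v^4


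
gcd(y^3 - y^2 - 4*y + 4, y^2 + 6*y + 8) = y + 2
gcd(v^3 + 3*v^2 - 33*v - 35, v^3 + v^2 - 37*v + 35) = v^2 + 2*v - 35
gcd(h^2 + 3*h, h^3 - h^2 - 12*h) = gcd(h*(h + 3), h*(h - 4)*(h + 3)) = h^2 + 3*h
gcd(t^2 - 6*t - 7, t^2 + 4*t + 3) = t + 1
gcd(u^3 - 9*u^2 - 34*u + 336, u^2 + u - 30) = u + 6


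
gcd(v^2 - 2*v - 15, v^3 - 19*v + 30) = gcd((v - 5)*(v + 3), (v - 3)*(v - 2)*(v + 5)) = 1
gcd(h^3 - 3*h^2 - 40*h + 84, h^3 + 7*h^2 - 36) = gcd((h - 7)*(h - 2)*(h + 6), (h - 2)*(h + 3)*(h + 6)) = h^2 + 4*h - 12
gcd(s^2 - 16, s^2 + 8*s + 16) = s + 4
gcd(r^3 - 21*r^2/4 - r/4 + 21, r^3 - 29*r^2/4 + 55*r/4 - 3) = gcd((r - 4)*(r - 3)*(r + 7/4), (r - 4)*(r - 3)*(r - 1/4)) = r^2 - 7*r + 12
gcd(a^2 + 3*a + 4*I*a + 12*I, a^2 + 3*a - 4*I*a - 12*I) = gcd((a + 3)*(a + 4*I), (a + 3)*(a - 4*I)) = a + 3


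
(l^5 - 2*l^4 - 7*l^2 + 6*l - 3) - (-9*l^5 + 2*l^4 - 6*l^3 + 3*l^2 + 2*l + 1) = 10*l^5 - 4*l^4 + 6*l^3 - 10*l^2 + 4*l - 4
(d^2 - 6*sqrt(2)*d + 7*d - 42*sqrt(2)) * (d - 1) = d^3 - 6*sqrt(2)*d^2 + 6*d^2 - 36*sqrt(2)*d - 7*d + 42*sqrt(2)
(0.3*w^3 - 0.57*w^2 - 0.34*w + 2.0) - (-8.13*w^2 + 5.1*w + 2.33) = 0.3*w^3 + 7.56*w^2 - 5.44*w - 0.33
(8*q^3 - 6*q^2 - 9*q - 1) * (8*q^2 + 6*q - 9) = 64*q^5 - 180*q^3 - 8*q^2 + 75*q + 9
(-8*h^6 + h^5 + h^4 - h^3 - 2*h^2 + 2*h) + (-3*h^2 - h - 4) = -8*h^6 + h^5 + h^4 - h^3 - 5*h^2 + h - 4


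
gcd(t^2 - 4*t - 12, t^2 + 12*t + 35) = 1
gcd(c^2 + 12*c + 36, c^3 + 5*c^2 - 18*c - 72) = c + 6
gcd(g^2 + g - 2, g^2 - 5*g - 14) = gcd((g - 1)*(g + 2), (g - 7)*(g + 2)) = g + 2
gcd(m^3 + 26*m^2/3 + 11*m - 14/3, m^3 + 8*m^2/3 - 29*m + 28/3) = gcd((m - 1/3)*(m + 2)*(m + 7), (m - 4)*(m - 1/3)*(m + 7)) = m^2 + 20*m/3 - 7/3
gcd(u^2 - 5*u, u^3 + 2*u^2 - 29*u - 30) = u - 5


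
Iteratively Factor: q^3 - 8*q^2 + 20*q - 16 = (q - 2)*(q^2 - 6*q + 8) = (q - 2)^2*(q - 4)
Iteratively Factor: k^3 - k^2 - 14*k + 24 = (k - 3)*(k^2 + 2*k - 8) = (k - 3)*(k - 2)*(k + 4)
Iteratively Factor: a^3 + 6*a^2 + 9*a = (a + 3)*(a^2 + 3*a) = a*(a + 3)*(a + 3)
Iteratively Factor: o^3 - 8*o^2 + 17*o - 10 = (o - 5)*(o^2 - 3*o + 2) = (o - 5)*(o - 2)*(o - 1)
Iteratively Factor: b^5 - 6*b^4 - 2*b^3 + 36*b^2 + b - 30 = (b + 2)*(b^4 - 8*b^3 + 14*b^2 + 8*b - 15) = (b - 1)*(b + 2)*(b^3 - 7*b^2 + 7*b + 15) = (b - 3)*(b - 1)*(b + 2)*(b^2 - 4*b - 5) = (b - 3)*(b - 1)*(b + 1)*(b + 2)*(b - 5)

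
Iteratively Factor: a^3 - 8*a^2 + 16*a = (a - 4)*(a^2 - 4*a) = a*(a - 4)*(a - 4)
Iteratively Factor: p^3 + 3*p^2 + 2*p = (p)*(p^2 + 3*p + 2) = p*(p + 1)*(p + 2)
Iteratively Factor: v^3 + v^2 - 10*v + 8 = (v + 4)*(v^2 - 3*v + 2) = (v - 1)*(v + 4)*(v - 2)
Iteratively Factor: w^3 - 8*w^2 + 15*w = (w)*(w^2 - 8*w + 15) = w*(w - 5)*(w - 3)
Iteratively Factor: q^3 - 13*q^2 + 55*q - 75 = (q - 5)*(q^2 - 8*q + 15) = (q - 5)^2*(q - 3)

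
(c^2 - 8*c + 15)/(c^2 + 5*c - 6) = (c^2 - 8*c + 15)/(c^2 + 5*c - 6)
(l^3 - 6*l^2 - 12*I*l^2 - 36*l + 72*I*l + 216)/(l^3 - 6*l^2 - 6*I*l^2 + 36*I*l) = (l - 6*I)/l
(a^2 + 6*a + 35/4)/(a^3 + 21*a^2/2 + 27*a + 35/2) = (a + 7/2)/(a^2 + 8*a + 7)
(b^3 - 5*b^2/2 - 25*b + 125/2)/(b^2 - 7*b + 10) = (2*b^2 + 5*b - 25)/(2*(b - 2))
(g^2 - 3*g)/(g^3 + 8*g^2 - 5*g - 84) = g/(g^2 + 11*g + 28)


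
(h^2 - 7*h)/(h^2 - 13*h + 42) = h/(h - 6)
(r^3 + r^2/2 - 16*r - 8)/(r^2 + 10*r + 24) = (r^2 - 7*r/2 - 2)/(r + 6)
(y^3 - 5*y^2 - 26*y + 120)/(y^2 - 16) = (y^2 - y - 30)/(y + 4)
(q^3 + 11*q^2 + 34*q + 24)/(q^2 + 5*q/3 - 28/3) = 3*(q^2 + 7*q + 6)/(3*q - 7)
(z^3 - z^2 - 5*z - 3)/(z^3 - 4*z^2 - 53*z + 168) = (z^2 + 2*z + 1)/(z^2 - z - 56)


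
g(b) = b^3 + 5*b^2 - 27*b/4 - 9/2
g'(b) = 3*b^2 + 10*b - 27/4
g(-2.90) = 32.74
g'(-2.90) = -10.52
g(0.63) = -6.52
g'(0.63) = 0.74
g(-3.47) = 37.35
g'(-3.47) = -5.33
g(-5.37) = 21.08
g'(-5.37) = 26.06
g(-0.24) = -2.61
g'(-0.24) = -8.98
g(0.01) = -4.57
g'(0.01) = -6.65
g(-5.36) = 21.34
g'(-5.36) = 25.84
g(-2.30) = 25.31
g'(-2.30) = -13.88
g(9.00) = 1068.75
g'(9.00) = 326.25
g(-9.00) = -267.75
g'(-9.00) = 146.25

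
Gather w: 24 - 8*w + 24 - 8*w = 48 - 16*w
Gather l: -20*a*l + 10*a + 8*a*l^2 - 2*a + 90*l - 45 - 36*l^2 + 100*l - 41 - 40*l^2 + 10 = 8*a + l^2*(8*a - 76) + l*(190 - 20*a) - 76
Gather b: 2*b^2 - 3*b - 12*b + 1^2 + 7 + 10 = 2*b^2 - 15*b + 18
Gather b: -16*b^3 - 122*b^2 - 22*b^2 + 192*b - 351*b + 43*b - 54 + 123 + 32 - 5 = -16*b^3 - 144*b^2 - 116*b + 96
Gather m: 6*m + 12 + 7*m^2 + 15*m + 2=7*m^2 + 21*m + 14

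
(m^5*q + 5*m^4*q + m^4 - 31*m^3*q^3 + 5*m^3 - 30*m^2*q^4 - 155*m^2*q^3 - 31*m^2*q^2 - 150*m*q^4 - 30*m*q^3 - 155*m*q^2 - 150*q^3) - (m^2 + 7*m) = m^5*q + 5*m^4*q + m^4 - 31*m^3*q^3 + 5*m^3 - 30*m^2*q^4 - 155*m^2*q^3 - 31*m^2*q^2 - m^2 - 150*m*q^4 - 30*m*q^3 - 155*m*q^2 - 7*m - 150*q^3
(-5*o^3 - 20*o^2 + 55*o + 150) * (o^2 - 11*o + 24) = -5*o^5 + 35*o^4 + 155*o^3 - 935*o^2 - 330*o + 3600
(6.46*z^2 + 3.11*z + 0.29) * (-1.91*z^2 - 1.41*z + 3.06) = -12.3386*z^4 - 15.0487*z^3 + 14.8286*z^2 + 9.1077*z + 0.8874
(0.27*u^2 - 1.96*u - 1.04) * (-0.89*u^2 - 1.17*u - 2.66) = -0.2403*u^4 + 1.4285*u^3 + 2.5006*u^2 + 6.4304*u + 2.7664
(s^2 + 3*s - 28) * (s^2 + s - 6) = s^4 + 4*s^3 - 31*s^2 - 46*s + 168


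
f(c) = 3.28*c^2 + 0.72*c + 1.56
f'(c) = 6.56*c + 0.72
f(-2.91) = 27.24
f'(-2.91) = -18.37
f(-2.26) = 16.69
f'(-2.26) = -14.11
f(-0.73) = 2.78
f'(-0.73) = -4.07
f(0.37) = 2.28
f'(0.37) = 3.15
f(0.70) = 3.67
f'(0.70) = 5.31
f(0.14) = 1.73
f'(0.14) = 1.64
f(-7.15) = 164.09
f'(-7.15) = -46.18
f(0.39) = 2.34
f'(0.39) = 3.28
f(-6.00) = 115.32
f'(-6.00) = -38.64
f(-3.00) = 28.92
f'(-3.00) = -18.96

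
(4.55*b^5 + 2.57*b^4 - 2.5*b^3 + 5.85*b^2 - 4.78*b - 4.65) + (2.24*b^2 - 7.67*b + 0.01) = 4.55*b^5 + 2.57*b^4 - 2.5*b^3 + 8.09*b^2 - 12.45*b - 4.64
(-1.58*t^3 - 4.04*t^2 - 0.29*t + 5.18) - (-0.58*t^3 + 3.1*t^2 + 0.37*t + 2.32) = -1.0*t^3 - 7.14*t^2 - 0.66*t + 2.86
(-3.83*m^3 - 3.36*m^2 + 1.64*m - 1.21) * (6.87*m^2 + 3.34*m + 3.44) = -26.3121*m^5 - 35.8754*m^4 - 13.1308*m^3 - 14.3935*m^2 + 1.6002*m - 4.1624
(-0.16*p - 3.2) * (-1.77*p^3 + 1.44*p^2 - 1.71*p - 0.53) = 0.2832*p^4 + 5.4336*p^3 - 4.3344*p^2 + 5.5568*p + 1.696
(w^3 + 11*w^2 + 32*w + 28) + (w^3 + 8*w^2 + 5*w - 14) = 2*w^3 + 19*w^2 + 37*w + 14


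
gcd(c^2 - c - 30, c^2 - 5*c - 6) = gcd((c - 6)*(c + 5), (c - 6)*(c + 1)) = c - 6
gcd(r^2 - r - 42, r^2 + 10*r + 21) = 1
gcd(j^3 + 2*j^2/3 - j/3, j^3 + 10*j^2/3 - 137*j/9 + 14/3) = j - 1/3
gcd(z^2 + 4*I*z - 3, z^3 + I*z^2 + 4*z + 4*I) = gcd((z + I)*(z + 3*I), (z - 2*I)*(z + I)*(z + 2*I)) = z + I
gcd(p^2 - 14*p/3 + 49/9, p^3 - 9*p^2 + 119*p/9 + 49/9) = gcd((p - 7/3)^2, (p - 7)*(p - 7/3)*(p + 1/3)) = p - 7/3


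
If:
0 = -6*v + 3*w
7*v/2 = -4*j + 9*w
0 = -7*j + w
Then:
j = 0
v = 0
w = 0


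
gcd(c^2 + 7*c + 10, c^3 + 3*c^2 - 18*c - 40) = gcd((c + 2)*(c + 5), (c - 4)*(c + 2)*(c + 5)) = c^2 + 7*c + 10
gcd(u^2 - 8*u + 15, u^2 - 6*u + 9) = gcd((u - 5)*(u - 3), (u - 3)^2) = u - 3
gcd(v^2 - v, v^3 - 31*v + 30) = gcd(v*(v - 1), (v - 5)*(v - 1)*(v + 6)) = v - 1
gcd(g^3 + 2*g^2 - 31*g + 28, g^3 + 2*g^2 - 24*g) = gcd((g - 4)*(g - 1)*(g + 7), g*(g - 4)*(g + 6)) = g - 4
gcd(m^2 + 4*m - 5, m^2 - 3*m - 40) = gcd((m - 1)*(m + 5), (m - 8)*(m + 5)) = m + 5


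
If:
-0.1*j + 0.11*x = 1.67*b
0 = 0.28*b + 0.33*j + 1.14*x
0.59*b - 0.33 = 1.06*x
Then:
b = -0.11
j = 1.37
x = -0.37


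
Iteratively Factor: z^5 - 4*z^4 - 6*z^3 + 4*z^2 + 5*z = (z + 1)*(z^4 - 5*z^3 - z^2 + 5*z) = (z - 1)*(z + 1)*(z^3 - 4*z^2 - 5*z) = (z - 5)*(z - 1)*(z + 1)*(z^2 + z) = z*(z - 5)*(z - 1)*(z + 1)*(z + 1)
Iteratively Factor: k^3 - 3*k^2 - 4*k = (k - 4)*(k^2 + k) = (k - 4)*(k + 1)*(k)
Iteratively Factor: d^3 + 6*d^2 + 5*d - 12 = (d + 4)*(d^2 + 2*d - 3) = (d + 3)*(d + 4)*(d - 1)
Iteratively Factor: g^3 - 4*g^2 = (g - 4)*(g^2) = g*(g - 4)*(g)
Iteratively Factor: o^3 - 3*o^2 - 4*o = (o - 4)*(o^2 + o) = o*(o - 4)*(o + 1)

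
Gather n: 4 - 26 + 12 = -10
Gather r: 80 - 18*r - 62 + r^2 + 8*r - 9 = r^2 - 10*r + 9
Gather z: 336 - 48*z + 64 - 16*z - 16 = 384 - 64*z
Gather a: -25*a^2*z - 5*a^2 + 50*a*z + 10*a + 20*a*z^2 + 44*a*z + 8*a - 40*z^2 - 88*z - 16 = a^2*(-25*z - 5) + a*(20*z^2 + 94*z + 18) - 40*z^2 - 88*z - 16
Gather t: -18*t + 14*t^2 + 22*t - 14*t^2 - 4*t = 0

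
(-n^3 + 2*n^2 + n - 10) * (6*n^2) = -6*n^5 + 12*n^4 + 6*n^3 - 60*n^2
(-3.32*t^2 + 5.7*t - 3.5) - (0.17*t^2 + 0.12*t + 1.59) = -3.49*t^2 + 5.58*t - 5.09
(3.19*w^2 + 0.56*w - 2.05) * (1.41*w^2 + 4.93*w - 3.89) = 4.4979*w^4 + 16.5163*w^3 - 12.5388*w^2 - 12.2849*w + 7.9745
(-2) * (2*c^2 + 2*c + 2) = -4*c^2 - 4*c - 4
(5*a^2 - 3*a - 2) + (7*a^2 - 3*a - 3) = 12*a^2 - 6*a - 5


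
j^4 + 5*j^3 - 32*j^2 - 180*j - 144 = (j - 6)*(j + 1)*(j + 4)*(j + 6)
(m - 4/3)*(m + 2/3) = m^2 - 2*m/3 - 8/9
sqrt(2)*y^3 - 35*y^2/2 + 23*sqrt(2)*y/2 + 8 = (y - 8*sqrt(2))*(y - sqrt(2))*(sqrt(2)*y + 1/2)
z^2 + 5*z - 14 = (z - 2)*(z + 7)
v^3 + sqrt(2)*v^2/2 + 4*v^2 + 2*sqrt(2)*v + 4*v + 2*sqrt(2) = (v + 2)^2*(v + sqrt(2)/2)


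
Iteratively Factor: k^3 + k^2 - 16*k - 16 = (k + 4)*(k^2 - 3*k - 4) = (k + 1)*(k + 4)*(k - 4)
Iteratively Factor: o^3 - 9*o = (o + 3)*(o^2 - 3*o) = o*(o + 3)*(o - 3)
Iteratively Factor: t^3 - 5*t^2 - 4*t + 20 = (t + 2)*(t^2 - 7*t + 10) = (t - 5)*(t + 2)*(t - 2)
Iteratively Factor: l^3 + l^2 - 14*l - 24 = (l - 4)*(l^2 + 5*l + 6) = (l - 4)*(l + 2)*(l + 3)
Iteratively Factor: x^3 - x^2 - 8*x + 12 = (x - 2)*(x^2 + x - 6) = (x - 2)*(x + 3)*(x - 2)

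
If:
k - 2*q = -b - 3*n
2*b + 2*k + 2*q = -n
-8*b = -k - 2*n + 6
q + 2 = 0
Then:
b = -38/45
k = 182/45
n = -12/5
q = -2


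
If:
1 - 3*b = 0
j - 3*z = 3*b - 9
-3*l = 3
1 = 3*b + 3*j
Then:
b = 1/3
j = 0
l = -1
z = 8/3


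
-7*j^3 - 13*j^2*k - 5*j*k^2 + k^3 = (-7*j + k)*(j + k)^2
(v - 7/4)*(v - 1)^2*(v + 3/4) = v^4 - 3*v^3 + 27*v^2/16 + 13*v/8 - 21/16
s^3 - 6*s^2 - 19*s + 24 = (s - 8)*(s - 1)*(s + 3)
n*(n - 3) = n^2 - 3*n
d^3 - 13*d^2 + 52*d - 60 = (d - 6)*(d - 5)*(d - 2)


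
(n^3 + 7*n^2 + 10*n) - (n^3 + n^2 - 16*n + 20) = 6*n^2 + 26*n - 20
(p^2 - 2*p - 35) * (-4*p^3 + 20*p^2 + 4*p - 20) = -4*p^5 + 28*p^4 + 104*p^3 - 728*p^2 - 100*p + 700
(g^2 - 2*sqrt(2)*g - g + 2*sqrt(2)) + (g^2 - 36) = 2*g^2 - 2*sqrt(2)*g - g - 36 + 2*sqrt(2)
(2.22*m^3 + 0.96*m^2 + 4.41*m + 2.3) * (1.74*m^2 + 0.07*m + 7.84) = 3.8628*m^5 + 1.8258*m^4 + 25.1454*m^3 + 11.8371*m^2 + 34.7354*m + 18.032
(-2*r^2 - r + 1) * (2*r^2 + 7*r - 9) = -4*r^4 - 16*r^3 + 13*r^2 + 16*r - 9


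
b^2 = b^2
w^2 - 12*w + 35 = (w - 7)*(w - 5)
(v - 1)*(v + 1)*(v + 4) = v^3 + 4*v^2 - v - 4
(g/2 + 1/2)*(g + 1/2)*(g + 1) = g^3/2 + 5*g^2/4 + g + 1/4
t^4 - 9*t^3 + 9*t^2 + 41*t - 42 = (t - 7)*(t - 3)*(t - 1)*(t + 2)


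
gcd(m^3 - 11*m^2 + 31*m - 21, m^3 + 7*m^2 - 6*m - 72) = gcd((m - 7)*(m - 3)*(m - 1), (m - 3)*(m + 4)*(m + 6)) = m - 3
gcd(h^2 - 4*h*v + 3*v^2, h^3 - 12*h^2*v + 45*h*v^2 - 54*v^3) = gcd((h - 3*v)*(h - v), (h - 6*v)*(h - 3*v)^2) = -h + 3*v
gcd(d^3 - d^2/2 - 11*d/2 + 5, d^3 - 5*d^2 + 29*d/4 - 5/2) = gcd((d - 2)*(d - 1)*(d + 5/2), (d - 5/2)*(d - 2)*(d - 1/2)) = d - 2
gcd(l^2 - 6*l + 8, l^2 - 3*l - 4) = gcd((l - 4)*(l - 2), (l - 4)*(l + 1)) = l - 4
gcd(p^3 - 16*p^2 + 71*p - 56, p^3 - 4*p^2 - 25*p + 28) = p^2 - 8*p + 7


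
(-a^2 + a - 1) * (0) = 0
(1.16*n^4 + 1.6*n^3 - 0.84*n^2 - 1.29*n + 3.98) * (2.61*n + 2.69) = 3.0276*n^5 + 7.2964*n^4 + 2.1116*n^3 - 5.6265*n^2 + 6.9177*n + 10.7062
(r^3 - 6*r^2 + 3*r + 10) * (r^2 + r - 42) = r^5 - 5*r^4 - 45*r^3 + 265*r^2 - 116*r - 420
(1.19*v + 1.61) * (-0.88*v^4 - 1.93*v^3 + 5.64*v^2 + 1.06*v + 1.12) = -1.0472*v^5 - 3.7135*v^4 + 3.6043*v^3 + 10.3418*v^2 + 3.0394*v + 1.8032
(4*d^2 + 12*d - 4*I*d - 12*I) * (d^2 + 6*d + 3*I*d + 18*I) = 4*d^4 + 36*d^3 + 8*I*d^3 + 84*d^2 + 72*I*d^2 + 108*d + 144*I*d + 216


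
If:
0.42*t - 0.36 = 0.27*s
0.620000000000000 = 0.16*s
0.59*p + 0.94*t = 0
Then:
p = -5.33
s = 3.88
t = 3.35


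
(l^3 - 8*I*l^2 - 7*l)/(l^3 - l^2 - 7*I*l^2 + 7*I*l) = (l - I)/(l - 1)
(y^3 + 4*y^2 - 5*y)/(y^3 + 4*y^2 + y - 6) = y*(y + 5)/(y^2 + 5*y + 6)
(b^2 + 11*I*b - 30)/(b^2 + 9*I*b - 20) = (b + 6*I)/(b + 4*I)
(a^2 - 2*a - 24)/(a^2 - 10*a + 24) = (a + 4)/(a - 4)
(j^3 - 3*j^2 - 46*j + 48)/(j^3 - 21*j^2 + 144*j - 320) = (j^2 + 5*j - 6)/(j^2 - 13*j + 40)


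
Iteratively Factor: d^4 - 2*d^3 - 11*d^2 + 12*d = (d - 1)*(d^3 - d^2 - 12*d) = d*(d - 1)*(d^2 - d - 12) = d*(d - 1)*(d + 3)*(d - 4)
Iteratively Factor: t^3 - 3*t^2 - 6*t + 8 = (t - 4)*(t^2 + t - 2) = (t - 4)*(t - 1)*(t + 2)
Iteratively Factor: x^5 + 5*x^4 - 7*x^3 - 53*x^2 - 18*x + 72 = (x - 3)*(x^4 + 8*x^3 + 17*x^2 - 2*x - 24) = (x - 3)*(x + 2)*(x^3 + 6*x^2 + 5*x - 12) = (x - 3)*(x + 2)*(x + 3)*(x^2 + 3*x - 4) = (x - 3)*(x - 1)*(x + 2)*(x + 3)*(x + 4)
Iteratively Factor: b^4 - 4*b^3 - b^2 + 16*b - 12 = (b - 1)*(b^3 - 3*b^2 - 4*b + 12) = (b - 3)*(b - 1)*(b^2 - 4) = (b - 3)*(b - 2)*(b - 1)*(b + 2)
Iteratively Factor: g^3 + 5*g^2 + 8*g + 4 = (g + 2)*(g^2 + 3*g + 2) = (g + 1)*(g + 2)*(g + 2)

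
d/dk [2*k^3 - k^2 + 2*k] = 6*k^2 - 2*k + 2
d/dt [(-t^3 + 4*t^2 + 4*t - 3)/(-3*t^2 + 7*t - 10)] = (3*t^4 - 14*t^3 + 70*t^2 - 98*t - 19)/(9*t^4 - 42*t^3 + 109*t^2 - 140*t + 100)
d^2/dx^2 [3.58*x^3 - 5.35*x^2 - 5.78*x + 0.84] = 21.48*x - 10.7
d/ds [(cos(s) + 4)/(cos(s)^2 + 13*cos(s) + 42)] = (cos(s)^2 + 8*cos(s) + 10)*sin(s)/(cos(s)^2 + 13*cos(s) + 42)^2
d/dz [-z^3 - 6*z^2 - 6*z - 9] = -3*z^2 - 12*z - 6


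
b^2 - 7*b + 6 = (b - 6)*(b - 1)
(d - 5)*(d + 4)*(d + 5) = d^3 + 4*d^2 - 25*d - 100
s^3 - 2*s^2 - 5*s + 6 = (s - 3)*(s - 1)*(s + 2)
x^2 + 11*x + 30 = (x + 5)*(x + 6)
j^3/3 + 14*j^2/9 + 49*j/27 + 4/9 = (j/3 + 1)*(j + 1/3)*(j + 4/3)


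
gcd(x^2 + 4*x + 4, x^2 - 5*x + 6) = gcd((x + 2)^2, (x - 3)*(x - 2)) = 1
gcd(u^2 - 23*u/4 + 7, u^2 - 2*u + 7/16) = u - 7/4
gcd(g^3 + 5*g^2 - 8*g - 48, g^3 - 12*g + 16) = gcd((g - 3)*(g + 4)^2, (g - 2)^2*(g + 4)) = g + 4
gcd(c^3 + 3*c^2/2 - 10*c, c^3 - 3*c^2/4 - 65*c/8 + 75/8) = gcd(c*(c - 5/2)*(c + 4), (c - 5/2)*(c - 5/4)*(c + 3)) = c - 5/2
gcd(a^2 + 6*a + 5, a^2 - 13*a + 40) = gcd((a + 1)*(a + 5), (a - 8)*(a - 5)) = 1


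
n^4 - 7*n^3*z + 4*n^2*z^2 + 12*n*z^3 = n*(n - 6*z)*(n - 2*z)*(n + z)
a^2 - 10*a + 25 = (a - 5)^2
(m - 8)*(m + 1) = m^2 - 7*m - 8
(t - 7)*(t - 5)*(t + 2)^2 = t^4 - 8*t^3 - 9*t^2 + 92*t + 140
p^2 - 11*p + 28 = (p - 7)*(p - 4)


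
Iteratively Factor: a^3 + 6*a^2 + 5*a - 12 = (a + 3)*(a^2 + 3*a - 4) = (a - 1)*(a + 3)*(a + 4)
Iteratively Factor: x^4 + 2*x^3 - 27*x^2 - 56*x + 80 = (x + 4)*(x^3 - 2*x^2 - 19*x + 20) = (x + 4)^2*(x^2 - 6*x + 5) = (x - 5)*(x + 4)^2*(x - 1)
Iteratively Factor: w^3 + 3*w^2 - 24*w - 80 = (w - 5)*(w^2 + 8*w + 16) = (w - 5)*(w + 4)*(w + 4)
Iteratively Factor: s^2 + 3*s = (s + 3)*(s)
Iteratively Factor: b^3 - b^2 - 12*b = (b - 4)*(b^2 + 3*b) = (b - 4)*(b + 3)*(b)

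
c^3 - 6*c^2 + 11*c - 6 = (c - 3)*(c - 2)*(c - 1)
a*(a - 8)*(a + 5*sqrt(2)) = a^3 - 8*a^2 + 5*sqrt(2)*a^2 - 40*sqrt(2)*a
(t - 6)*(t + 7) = t^2 + t - 42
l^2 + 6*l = l*(l + 6)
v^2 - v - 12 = (v - 4)*(v + 3)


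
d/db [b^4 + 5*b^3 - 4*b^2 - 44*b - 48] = 4*b^3 + 15*b^2 - 8*b - 44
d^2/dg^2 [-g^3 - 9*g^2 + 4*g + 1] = -6*g - 18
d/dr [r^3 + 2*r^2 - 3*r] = 3*r^2 + 4*r - 3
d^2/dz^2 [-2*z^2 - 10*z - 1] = -4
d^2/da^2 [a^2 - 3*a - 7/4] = 2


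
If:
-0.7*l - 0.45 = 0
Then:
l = -0.64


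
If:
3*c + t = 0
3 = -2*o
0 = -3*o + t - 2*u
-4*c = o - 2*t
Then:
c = 3/20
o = -3/2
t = -9/20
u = 81/40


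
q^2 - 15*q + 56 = (q - 8)*(q - 7)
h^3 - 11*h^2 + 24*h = h*(h - 8)*(h - 3)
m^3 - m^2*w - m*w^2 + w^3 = (m - w)^2*(m + w)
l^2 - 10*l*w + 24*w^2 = (l - 6*w)*(l - 4*w)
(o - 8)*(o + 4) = o^2 - 4*o - 32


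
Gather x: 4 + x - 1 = x + 3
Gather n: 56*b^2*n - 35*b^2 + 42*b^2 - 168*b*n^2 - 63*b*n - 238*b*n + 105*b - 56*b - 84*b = 7*b^2 - 168*b*n^2 - 35*b + n*(56*b^2 - 301*b)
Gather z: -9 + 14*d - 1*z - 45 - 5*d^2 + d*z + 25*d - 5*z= -5*d^2 + 39*d + z*(d - 6) - 54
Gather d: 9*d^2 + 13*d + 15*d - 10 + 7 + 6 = 9*d^2 + 28*d + 3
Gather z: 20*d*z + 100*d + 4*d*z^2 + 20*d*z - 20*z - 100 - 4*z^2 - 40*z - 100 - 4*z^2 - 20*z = 100*d + z^2*(4*d - 8) + z*(40*d - 80) - 200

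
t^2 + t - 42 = (t - 6)*(t + 7)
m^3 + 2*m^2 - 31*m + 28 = (m - 4)*(m - 1)*(m + 7)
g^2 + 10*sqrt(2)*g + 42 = (g + 3*sqrt(2))*(g + 7*sqrt(2))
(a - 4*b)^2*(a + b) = a^3 - 7*a^2*b + 8*a*b^2 + 16*b^3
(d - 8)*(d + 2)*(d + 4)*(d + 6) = d^4 + 4*d^3 - 52*d^2 - 304*d - 384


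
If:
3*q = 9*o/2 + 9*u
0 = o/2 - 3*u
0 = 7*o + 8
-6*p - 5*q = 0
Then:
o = -8/7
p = 40/21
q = -16/7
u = -4/21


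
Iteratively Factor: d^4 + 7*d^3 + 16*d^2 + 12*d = (d + 3)*(d^3 + 4*d^2 + 4*d) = (d + 2)*(d + 3)*(d^2 + 2*d) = (d + 2)^2*(d + 3)*(d)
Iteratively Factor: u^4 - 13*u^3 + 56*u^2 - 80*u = (u)*(u^3 - 13*u^2 + 56*u - 80) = u*(u - 4)*(u^2 - 9*u + 20) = u*(u - 4)^2*(u - 5)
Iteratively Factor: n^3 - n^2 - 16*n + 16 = (n + 4)*(n^2 - 5*n + 4) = (n - 1)*(n + 4)*(n - 4)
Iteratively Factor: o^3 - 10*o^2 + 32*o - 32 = (o - 4)*(o^2 - 6*o + 8) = (o - 4)*(o - 2)*(o - 4)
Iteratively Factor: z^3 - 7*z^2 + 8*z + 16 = (z + 1)*(z^2 - 8*z + 16) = (z - 4)*(z + 1)*(z - 4)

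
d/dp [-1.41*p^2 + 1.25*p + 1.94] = 1.25 - 2.82*p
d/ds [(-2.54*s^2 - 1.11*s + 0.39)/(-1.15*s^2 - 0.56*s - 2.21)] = (0.1459*s^2 + 12.1238*s + 2.6715)/(1.3225*s^4 + 1.288*s^3 + 5.3966*s^2 + 2.4752*s + 4.8841)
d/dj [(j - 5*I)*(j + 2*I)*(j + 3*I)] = 3*j^2 + 19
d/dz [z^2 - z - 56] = 2*z - 1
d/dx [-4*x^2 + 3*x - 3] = 3 - 8*x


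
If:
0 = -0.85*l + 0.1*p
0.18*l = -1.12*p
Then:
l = 0.00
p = 0.00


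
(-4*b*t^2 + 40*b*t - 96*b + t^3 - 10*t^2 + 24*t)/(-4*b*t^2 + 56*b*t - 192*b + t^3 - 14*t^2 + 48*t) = (t - 4)/(t - 8)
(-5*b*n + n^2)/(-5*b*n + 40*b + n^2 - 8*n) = n/(n - 8)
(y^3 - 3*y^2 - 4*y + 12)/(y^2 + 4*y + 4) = (y^2 - 5*y + 6)/(y + 2)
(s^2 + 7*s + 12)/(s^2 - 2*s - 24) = (s + 3)/(s - 6)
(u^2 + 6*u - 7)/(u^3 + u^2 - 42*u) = (u - 1)/(u*(u - 6))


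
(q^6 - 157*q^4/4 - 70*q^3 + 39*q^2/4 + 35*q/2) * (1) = q^6 - 157*q^4/4 - 70*q^3 + 39*q^2/4 + 35*q/2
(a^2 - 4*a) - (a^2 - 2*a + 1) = -2*a - 1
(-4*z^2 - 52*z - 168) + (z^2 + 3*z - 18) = -3*z^2 - 49*z - 186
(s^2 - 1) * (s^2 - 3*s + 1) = s^4 - 3*s^3 + 3*s - 1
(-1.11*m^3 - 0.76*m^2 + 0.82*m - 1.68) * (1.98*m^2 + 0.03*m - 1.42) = -2.1978*m^5 - 1.5381*m^4 + 3.177*m^3 - 2.2226*m^2 - 1.2148*m + 2.3856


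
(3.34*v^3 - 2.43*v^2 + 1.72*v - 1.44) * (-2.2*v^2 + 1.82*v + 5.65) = -7.348*v^5 + 11.4248*v^4 + 10.6644*v^3 - 7.4311*v^2 + 7.0972*v - 8.136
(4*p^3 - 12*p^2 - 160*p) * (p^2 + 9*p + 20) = 4*p^5 + 24*p^4 - 188*p^3 - 1680*p^2 - 3200*p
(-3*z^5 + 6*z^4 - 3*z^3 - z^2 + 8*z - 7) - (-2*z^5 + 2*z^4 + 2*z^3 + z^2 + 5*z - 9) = -z^5 + 4*z^4 - 5*z^3 - 2*z^2 + 3*z + 2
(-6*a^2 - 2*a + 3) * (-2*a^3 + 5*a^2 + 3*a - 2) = 12*a^5 - 26*a^4 - 34*a^3 + 21*a^2 + 13*a - 6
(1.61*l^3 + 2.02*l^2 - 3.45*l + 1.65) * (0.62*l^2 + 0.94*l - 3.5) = 0.9982*l^5 + 2.7658*l^4 - 5.8752*l^3 - 9.29*l^2 + 13.626*l - 5.775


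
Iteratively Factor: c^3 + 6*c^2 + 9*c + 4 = (c + 4)*(c^2 + 2*c + 1) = (c + 1)*(c + 4)*(c + 1)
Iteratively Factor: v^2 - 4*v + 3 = (v - 1)*(v - 3)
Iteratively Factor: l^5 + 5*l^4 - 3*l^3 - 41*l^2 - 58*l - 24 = (l + 1)*(l^4 + 4*l^3 - 7*l^2 - 34*l - 24) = (l - 3)*(l + 1)*(l^3 + 7*l^2 + 14*l + 8) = (l - 3)*(l + 1)*(l + 4)*(l^2 + 3*l + 2) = (l - 3)*(l + 1)*(l + 2)*(l + 4)*(l + 1)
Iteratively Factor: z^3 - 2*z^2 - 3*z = (z + 1)*(z^2 - 3*z) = z*(z + 1)*(z - 3)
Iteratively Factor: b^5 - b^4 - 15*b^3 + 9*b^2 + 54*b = (b)*(b^4 - b^3 - 15*b^2 + 9*b + 54) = b*(b + 2)*(b^3 - 3*b^2 - 9*b + 27) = b*(b + 2)*(b + 3)*(b^2 - 6*b + 9) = b*(b - 3)*(b + 2)*(b + 3)*(b - 3)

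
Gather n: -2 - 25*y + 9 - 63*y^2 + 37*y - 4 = -63*y^2 + 12*y + 3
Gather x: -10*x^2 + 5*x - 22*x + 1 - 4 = -10*x^2 - 17*x - 3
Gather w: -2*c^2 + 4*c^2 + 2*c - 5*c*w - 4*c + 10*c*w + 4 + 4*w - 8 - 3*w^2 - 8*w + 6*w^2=2*c^2 - 2*c + 3*w^2 + w*(5*c - 4) - 4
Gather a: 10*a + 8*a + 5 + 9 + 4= 18*a + 18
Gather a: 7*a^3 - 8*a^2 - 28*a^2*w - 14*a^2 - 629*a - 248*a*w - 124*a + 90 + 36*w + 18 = 7*a^3 + a^2*(-28*w - 22) + a*(-248*w - 753) + 36*w + 108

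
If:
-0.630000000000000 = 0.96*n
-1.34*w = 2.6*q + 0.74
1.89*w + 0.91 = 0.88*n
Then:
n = -0.66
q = 0.12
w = -0.79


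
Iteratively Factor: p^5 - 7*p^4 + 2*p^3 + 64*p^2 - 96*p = (p + 3)*(p^4 - 10*p^3 + 32*p^2 - 32*p) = p*(p + 3)*(p^3 - 10*p^2 + 32*p - 32) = p*(p - 4)*(p + 3)*(p^2 - 6*p + 8) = p*(p - 4)^2*(p + 3)*(p - 2)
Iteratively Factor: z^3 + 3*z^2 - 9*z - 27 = (z + 3)*(z^2 - 9) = (z - 3)*(z + 3)*(z + 3)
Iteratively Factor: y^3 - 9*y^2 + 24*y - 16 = (y - 1)*(y^2 - 8*y + 16) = (y - 4)*(y - 1)*(y - 4)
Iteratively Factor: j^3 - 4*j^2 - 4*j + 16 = (j - 4)*(j^2 - 4) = (j - 4)*(j - 2)*(j + 2)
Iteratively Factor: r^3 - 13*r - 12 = (r + 1)*(r^2 - r - 12) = (r + 1)*(r + 3)*(r - 4)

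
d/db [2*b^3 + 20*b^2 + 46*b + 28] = 6*b^2 + 40*b + 46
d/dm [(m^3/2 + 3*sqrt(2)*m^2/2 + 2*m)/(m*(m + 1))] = (m^2 + 2*m - 4 + 3*sqrt(2))/(2*(m^2 + 2*m + 1))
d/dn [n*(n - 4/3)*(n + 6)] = 3*n^2 + 28*n/3 - 8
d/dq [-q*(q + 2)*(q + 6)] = -3*q^2 - 16*q - 12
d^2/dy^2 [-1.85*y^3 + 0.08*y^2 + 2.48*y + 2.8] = 0.16 - 11.1*y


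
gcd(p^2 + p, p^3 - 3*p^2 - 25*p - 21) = p + 1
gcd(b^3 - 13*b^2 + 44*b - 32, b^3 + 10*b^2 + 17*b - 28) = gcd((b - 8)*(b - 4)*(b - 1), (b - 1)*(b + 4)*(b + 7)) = b - 1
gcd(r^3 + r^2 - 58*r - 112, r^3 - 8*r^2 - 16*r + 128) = r - 8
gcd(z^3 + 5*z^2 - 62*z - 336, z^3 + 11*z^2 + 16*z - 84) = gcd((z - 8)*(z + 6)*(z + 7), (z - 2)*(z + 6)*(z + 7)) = z^2 + 13*z + 42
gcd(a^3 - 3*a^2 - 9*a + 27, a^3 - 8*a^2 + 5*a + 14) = 1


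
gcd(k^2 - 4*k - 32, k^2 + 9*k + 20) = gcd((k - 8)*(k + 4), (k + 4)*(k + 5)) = k + 4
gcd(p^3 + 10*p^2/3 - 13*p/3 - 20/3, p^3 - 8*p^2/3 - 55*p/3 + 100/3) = p^2 + 7*p/3 - 20/3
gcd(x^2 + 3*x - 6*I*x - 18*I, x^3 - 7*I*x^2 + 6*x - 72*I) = x - 6*I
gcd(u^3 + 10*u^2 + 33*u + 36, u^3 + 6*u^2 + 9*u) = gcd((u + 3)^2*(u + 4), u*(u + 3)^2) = u^2 + 6*u + 9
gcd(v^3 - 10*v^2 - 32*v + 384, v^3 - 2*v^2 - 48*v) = v^2 - 2*v - 48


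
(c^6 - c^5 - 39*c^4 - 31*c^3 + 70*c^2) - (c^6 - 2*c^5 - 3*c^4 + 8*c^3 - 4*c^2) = c^5 - 36*c^4 - 39*c^3 + 74*c^2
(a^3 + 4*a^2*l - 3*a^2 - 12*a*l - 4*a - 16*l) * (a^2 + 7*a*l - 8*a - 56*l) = a^5 + 11*a^4*l - 11*a^4 + 28*a^3*l^2 - 121*a^3*l + 20*a^3 - 308*a^2*l^2 + 220*a^2*l + 32*a^2 + 560*a*l^2 + 352*a*l + 896*l^2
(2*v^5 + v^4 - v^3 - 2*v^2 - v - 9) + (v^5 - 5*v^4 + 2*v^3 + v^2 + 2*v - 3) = 3*v^5 - 4*v^4 + v^3 - v^2 + v - 12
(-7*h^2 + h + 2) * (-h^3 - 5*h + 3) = 7*h^5 - h^4 + 33*h^3 - 26*h^2 - 7*h + 6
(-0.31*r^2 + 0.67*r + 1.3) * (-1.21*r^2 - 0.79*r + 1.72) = 0.3751*r^4 - 0.5658*r^3 - 2.6355*r^2 + 0.1254*r + 2.236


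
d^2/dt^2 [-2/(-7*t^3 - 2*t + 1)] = 4*(-21*t*(7*t^3 + 2*t - 1) + (21*t^2 + 2)^2)/(7*t^3 + 2*t - 1)^3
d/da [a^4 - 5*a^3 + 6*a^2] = a*(4*a^2 - 15*a + 12)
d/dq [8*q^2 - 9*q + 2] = 16*q - 9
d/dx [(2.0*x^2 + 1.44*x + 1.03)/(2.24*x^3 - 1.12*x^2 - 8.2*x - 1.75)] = (-4.48*x^4 - 6.4512*x^3 - 21.7088*x^2 - 4.6928*x + 5.926)/(5.0176*x^6 - 5.0176*x^5 - 35.4816*x^4 + 10.528*x^3 + 71.16*x^2 + 28.7*x + 3.0625)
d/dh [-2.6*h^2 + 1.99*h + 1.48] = 1.99 - 5.2*h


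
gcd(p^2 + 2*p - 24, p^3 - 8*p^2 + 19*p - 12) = p - 4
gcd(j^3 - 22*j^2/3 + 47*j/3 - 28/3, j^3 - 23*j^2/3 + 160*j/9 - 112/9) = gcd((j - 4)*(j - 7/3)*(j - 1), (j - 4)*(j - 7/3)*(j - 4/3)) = j^2 - 19*j/3 + 28/3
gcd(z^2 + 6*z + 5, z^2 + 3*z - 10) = z + 5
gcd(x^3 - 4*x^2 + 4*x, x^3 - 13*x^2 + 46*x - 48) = x - 2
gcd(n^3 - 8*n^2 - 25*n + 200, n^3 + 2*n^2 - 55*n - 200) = n^2 - 3*n - 40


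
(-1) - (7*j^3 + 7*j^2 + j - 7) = -7*j^3 - 7*j^2 - j + 6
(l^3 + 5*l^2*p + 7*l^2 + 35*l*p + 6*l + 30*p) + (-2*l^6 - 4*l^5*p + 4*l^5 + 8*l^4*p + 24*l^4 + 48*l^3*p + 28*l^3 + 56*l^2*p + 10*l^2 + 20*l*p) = -2*l^6 - 4*l^5*p + 4*l^5 + 8*l^4*p + 24*l^4 + 48*l^3*p + 29*l^3 + 61*l^2*p + 17*l^2 + 55*l*p + 6*l + 30*p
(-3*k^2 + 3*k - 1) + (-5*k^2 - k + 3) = -8*k^2 + 2*k + 2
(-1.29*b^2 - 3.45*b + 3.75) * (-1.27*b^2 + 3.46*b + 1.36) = 1.6383*b^4 - 0.0819000000000001*b^3 - 18.4539*b^2 + 8.283*b + 5.1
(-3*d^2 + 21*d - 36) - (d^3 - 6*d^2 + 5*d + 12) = -d^3 + 3*d^2 + 16*d - 48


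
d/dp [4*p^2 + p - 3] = 8*p + 1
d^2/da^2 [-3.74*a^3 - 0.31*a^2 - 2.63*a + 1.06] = -22.44*a - 0.62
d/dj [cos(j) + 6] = -sin(j)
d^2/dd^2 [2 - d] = 0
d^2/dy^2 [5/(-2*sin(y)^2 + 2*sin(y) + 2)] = 5*(-4*sin(y)^4 + 3*sin(y)^3 + sin(y)^2 - 5*sin(y) + 4)/(2*(sin(y) + cos(y)^2)^3)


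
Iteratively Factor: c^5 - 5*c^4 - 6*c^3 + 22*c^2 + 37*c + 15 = (c + 1)*(c^4 - 6*c^3 + 22*c + 15) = (c - 3)*(c + 1)*(c^3 - 3*c^2 - 9*c - 5) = (c - 5)*(c - 3)*(c + 1)*(c^2 + 2*c + 1) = (c - 5)*(c - 3)*(c + 1)^2*(c + 1)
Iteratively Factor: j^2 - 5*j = (j - 5)*(j)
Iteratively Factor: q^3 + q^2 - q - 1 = (q - 1)*(q^2 + 2*q + 1) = (q - 1)*(q + 1)*(q + 1)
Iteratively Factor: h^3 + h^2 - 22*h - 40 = (h + 2)*(h^2 - h - 20) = (h + 2)*(h + 4)*(h - 5)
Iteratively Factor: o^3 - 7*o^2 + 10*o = (o)*(o^2 - 7*o + 10) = o*(o - 2)*(o - 5)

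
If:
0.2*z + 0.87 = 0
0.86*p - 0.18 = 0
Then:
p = 0.21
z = -4.35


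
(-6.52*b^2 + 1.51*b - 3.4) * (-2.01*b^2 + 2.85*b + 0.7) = 13.1052*b^4 - 21.6171*b^3 + 6.5735*b^2 - 8.633*b - 2.38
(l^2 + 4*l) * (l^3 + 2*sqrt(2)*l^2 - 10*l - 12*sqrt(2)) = l^5 + 2*sqrt(2)*l^4 + 4*l^4 - 10*l^3 + 8*sqrt(2)*l^3 - 40*l^2 - 12*sqrt(2)*l^2 - 48*sqrt(2)*l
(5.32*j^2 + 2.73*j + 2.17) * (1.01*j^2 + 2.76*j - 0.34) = 5.3732*j^4 + 17.4405*j^3 + 7.9177*j^2 + 5.061*j - 0.7378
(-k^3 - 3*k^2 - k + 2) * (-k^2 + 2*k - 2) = k^5 + k^4 - 3*k^3 + 2*k^2 + 6*k - 4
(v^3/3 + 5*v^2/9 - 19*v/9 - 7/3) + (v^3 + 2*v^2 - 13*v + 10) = 4*v^3/3 + 23*v^2/9 - 136*v/9 + 23/3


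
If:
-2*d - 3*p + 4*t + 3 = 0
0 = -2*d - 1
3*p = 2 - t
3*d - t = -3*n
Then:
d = -1/2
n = 11/30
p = 4/5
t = -2/5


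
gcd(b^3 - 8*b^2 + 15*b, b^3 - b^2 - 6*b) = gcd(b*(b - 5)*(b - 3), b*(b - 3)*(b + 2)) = b^2 - 3*b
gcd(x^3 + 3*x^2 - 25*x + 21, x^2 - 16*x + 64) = 1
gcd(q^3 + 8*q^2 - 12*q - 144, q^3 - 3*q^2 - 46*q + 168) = q - 4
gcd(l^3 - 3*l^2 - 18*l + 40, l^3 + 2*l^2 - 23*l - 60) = l^2 - l - 20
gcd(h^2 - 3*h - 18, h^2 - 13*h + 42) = h - 6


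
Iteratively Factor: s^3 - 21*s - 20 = (s + 4)*(s^2 - 4*s - 5) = (s + 1)*(s + 4)*(s - 5)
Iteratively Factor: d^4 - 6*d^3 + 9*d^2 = (d - 3)*(d^3 - 3*d^2) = d*(d - 3)*(d^2 - 3*d) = d^2*(d - 3)*(d - 3)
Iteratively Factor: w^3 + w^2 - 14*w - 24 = (w - 4)*(w^2 + 5*w + 6) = (w - 4)*(w + 3)*(w + 2)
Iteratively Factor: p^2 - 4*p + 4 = (p - 2)*(p - 2)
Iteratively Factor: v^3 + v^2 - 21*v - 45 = (v - 5)*(v^2 + 6*v + 9) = (v - 5)*(v + 3)*(v + 3)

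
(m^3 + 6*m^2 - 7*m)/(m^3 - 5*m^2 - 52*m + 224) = m*(m - 1)/(m^2 - 12*m + 32)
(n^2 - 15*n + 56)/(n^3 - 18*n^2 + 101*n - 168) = 1/(n - 3)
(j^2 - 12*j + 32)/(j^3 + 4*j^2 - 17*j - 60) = (j - 8)/(j^2 + 8*j + 15)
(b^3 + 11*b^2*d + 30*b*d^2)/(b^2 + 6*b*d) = b + 5*d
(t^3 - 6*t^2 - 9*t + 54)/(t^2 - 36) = (t^2 - 9)/(t + 6)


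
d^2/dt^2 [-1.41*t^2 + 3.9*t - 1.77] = -2.82000000000000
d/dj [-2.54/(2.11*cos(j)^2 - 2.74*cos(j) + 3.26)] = (6.9596 - 10.7188*cos(j))*sin(j)/(2.11*cos(j)^2 - 2.74*cos(j) + 3.26)^2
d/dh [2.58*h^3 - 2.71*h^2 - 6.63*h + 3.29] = 7.74*h^2 - 5.42*h - 6.63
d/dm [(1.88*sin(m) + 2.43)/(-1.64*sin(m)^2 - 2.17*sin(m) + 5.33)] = (3.0832*sin(m)^2 + 7.9704*sin(m) + 15.2935)*cos(m)/(2.6896*sin(m)^4 + 7.1176*sin(m)^3 - 12.7735*sin(m)^2 - 23.1322*sin(m) + 28.4089)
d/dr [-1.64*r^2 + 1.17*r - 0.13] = 1.17 - 3.28*r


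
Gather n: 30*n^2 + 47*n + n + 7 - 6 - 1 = 30*n^2 + 48*n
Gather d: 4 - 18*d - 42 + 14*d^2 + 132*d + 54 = 14*d^2 + 114*d + 16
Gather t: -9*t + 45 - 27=18 - 9*t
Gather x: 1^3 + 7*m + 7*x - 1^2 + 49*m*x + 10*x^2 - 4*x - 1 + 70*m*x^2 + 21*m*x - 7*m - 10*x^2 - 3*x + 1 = 70*m*x^2 + 70*m*x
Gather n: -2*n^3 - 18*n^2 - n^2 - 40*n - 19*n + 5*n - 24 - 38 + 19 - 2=-2*n^3 - 19*n^2 - 54*n - 45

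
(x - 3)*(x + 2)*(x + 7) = x^3 + 6*x^2 - 13*x - 42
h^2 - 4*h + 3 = (h - 3)*(h - 1)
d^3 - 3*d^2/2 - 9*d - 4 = (d - 4)*(d + 1/2)*(d + 2)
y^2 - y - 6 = (y - 3)*(y + 2)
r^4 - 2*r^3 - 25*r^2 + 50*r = r*(r - 5)*(r - 2)*(r + 5)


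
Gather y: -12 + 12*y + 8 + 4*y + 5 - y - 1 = 15*y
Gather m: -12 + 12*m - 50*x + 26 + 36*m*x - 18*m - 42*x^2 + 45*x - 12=m*(36*x - 6) - 42*x^2 - 5*x + 2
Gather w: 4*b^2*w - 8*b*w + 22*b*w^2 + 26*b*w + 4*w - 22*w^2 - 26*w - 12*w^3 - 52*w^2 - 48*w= -12*w^3 + w^2*(22*b - 74) + w*(4*b^2 + 18*b - 70)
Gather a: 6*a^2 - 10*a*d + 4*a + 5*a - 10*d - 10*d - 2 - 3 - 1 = 6*a^2 + a*(9 - 10*d) - 20*d - 6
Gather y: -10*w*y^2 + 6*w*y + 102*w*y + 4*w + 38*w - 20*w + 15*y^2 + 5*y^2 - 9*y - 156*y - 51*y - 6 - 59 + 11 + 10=22*w + y^2*(20 - 10*w) + y*(108*w - 216) - 44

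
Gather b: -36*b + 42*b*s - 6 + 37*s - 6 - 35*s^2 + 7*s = b*(42*s - 36) - 35*s^2 + 44*s - 12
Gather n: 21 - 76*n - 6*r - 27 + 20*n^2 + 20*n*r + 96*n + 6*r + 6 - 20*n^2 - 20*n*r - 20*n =0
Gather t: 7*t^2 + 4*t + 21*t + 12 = 7*t^2 + 25*t + 12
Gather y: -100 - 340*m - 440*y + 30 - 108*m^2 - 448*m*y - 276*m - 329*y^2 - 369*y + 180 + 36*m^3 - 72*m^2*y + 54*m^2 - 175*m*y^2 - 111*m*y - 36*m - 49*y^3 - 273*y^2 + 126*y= 36*m^3 - 54*m^2 - 652*m - 49*y^3 + y^2*(-175*m - 602) + y*(-72*m^2 - 559*m - 683) + 110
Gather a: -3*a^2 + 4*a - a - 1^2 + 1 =-3*a^2 + 3*a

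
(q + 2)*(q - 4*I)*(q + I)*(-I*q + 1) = -I*q^4 - 2*q^3 - 2*I*q^3 - 4*q^2 - 7*I*q^2 + 4*q - 14*I*q + 8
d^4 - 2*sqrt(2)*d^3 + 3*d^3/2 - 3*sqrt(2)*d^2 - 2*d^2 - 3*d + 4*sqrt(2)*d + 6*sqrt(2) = (d + 3/2)*(d - 2*sqrt(2))*(d - sqrt(2))*(d + sqrt(2))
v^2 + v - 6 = (v - 2)*(v + 3)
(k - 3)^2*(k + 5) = k^3 - k^2 - 21*k + 45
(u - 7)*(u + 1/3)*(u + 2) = u^3 - 14*u^2/3 - 47*u/3 - 14/3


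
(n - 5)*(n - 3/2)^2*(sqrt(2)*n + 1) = sqrt(2)*n^4 - 8*sqrt(2)*n^3 + n^3 - 8*n^2 + 69*sqrt(2)*n^2/4 - 45*sqrt(2)*n/4 + 69*n/4 - 45/4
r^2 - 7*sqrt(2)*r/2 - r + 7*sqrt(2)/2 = (r - 1)*(r - 7*sqrt(2)/2)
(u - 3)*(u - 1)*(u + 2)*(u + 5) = u^4 + 3*u^3 - 15*u^2 - 19*u + 30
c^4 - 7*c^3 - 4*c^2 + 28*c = c*(c - 7)*(c - 2)*(c + 2)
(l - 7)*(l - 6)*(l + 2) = l^3 - 11*l^2 + 16*l + 84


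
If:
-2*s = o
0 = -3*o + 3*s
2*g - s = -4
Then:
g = -2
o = 0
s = 0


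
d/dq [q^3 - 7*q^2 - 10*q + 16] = 3*q^2 - 14*q - 10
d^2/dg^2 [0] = 0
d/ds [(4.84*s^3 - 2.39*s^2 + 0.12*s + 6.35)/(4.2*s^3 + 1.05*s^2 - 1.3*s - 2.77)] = (15.12*s^4 - 13.592*s^3 - 117.2494*s^2 - 0.0943999999999985*s + 7.9226)/(17.64*s^6 + 8.82*s^5 - 9.8175*s^4 - 25.998*s^3 - 4.127*s^2 + 7.202*s + 7.6729)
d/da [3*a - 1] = 3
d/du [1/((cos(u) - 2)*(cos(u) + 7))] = (2*cos(u) + 5)*sin(u)/((cos(u) - 2)^2*(cos(u) + 7)^2)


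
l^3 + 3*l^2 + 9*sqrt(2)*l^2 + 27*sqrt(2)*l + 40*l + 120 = (l + 3)*(l + 4*sqrt(2))*(l + 5*sqrt(2))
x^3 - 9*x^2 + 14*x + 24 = (x - 6)*(x - 4)*(x + 1)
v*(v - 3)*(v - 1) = v^3 - 4*v^2 + 3*v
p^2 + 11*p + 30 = (p + 5)*(p + 6)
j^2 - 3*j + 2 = (j - 2)*(j - 1)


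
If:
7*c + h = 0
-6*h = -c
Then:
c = 0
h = 0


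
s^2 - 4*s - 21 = (s - 7)*(s + 3)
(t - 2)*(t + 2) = t^2 - 4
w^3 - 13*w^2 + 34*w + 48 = (w - 8)*(w - 6)*(w + 1)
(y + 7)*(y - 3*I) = y^2 + 7*y - 3*I*y - 21*I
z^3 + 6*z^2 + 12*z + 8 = (z + 2)^3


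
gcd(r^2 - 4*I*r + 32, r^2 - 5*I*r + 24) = r - 8*I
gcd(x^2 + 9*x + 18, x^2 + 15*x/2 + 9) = x + 6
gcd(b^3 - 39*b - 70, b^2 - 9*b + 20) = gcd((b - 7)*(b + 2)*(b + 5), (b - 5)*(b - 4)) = 1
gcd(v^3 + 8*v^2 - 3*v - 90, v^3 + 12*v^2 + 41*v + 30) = v^2 + 11*v + 30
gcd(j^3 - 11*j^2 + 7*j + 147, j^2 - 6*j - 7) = j - 7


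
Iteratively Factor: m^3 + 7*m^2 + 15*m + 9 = (m + 1)*(m^2 + 6*m + 9) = (m + 1)*(m + 3)*(m + 3)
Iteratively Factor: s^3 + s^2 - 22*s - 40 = (s + 2)*(s^2 - s - 20) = (s - 5)*(s + 2)*(s + 4)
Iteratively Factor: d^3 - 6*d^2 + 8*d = (d)*(d^2 - 6*d + 8) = d*(d - 2)*(d - 4)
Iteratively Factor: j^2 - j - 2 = (j + 1)*(j - 2)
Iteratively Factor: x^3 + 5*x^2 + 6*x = (x + 2)*(x^2 + 3*x) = x*(x + 2)*(x + 3)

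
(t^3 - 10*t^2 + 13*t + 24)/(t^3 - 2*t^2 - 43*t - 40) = (t - 3)/(t + 5)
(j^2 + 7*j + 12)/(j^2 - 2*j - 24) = (j + 3)/(j - 6)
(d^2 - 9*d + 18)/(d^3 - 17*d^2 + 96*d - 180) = (d - 3)/(d^2 - 11*d + 30)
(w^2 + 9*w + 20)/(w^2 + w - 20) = (w + 4)/(w - 4)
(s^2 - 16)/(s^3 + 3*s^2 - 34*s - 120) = (s - 4)/(s^2 - s - 30)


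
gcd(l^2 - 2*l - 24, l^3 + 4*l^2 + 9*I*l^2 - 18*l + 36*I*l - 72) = l + 4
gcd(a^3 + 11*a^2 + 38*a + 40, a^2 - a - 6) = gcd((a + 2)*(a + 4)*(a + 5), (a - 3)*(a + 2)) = a + 2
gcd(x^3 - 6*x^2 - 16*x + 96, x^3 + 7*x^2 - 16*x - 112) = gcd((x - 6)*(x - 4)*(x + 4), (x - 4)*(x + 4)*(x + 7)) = x^2 - 16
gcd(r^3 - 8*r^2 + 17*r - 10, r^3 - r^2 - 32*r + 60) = r^2 - 7*r + 10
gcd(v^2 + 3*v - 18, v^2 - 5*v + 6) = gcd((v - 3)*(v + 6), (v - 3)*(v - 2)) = v - 3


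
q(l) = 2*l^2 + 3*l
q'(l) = 4*l + 3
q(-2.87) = 7.86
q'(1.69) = 9.76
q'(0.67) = 5.68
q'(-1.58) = -3.32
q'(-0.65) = 0.40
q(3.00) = 27.00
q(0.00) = 0.00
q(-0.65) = -1.10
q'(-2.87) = -8.48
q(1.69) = 10.78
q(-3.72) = 16.52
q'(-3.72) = -11.88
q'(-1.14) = -1.56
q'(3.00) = 15.00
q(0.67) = 2.91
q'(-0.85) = -0.40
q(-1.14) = -0.82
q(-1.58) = 0.25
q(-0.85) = -1.10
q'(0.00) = 3.00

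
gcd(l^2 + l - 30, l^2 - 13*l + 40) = l - 5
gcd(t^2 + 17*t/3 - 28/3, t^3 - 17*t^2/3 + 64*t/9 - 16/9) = t - 4/3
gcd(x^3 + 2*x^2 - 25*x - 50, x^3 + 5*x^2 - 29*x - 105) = x - 5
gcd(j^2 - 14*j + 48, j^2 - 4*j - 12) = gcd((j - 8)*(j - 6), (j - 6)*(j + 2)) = j - 6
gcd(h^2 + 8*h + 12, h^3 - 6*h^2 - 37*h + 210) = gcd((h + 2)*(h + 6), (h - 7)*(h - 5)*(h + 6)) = h + 6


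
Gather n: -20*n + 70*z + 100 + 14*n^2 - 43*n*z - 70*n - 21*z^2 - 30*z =14*n^2 + n*(-43*z - 90) - 21*z^2 + 40*z + 100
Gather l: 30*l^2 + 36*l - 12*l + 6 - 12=30*l^2 + 24*l - 6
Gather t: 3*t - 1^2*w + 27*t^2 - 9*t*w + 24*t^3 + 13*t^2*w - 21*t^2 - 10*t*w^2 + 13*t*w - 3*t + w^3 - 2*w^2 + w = 24*t^3 + t^2*(13*w + 6) + t*(-10*w^2 + 4*w) + w^3 - 2*w^2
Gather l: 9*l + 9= 9*l + 9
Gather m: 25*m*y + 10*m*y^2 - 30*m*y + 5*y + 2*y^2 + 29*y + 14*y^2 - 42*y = m*(10*y^2 - 5*y) + 16*y^2 - 8*y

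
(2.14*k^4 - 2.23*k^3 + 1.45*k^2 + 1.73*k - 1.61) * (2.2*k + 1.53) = 4.708*k^5 - 1.6318*k^4 - 0.2219*k^3 + 6.0245*k^2 - 0.895100000000001*k - 2.4633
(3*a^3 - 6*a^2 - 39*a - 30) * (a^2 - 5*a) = 3*a^5 - 21*a^4 - 9*a^3 + 165*a^2 + 150*a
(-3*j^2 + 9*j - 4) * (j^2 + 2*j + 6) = -3*j^4 + 3*j^3 - 4*j^2 + 46*j - 24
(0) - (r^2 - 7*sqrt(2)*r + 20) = -r^2 + 7*sqrt(2)*r - 20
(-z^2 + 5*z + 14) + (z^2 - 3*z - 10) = 2*z + 4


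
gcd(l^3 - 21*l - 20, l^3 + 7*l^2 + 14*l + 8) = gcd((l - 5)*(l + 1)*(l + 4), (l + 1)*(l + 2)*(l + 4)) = l^2 + 5*l + 4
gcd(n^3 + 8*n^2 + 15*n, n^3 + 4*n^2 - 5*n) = n^2 + 5*n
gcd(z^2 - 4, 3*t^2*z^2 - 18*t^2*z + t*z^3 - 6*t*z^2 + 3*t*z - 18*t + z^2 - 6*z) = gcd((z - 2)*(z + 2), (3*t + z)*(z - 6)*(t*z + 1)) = 1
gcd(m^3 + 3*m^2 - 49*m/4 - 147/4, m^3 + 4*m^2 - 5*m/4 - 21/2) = m + 7/2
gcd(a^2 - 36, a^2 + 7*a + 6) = a + 6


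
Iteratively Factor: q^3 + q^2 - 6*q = (q)*(q^2 + q - 6) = q*(q + 3)*(q - 2)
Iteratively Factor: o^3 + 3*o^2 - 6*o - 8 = (o - 2)*(o^2 + 5*o + 4) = (o - 2)*(o + 1)*(o + 4)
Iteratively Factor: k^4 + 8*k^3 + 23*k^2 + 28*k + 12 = (k + 1)*(k^3 + 7*k^2 + 16*k + 12) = (k + 1)*(k + 3)*(k^2 + 4*k + 4) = (k + 1)*(k + 2)*(k + 3)*(k + 2)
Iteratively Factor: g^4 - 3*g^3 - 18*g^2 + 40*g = (g - 2)*(g^3 - g^2 - 20*g) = (g - 5)*(g - 2)*(g^2 + 4*g) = g*(g - 5)*(g - 2)*(g + 4)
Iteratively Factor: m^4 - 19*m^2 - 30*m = (m - 5)*(m^3 + 5*m^2 + 6*m) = m*(m - 5)*(m^2 + 5*m + 6) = m*(m - 5)*(m + 3)*(m + 2)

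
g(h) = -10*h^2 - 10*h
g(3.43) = -151.95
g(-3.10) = -65.10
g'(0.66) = -23.20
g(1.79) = -49.94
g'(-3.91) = 68.20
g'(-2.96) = 49.20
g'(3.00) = -70.00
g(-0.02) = 0.20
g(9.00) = -900.00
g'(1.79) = -45.80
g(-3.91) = -113.78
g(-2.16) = -25.06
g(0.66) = -10.96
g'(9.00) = -190.00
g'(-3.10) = 52.00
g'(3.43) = -78.60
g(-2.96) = -58.02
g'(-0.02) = -9.60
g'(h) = -20*h - 10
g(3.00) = -120.00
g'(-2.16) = 33.20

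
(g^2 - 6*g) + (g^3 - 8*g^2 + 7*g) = g^3 - 7*g^2 + g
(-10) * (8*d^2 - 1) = 10 - 80*d^2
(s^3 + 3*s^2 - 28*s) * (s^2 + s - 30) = s^5 + 4*s^4 - 55*s^3 - 118*s^2 + 840*s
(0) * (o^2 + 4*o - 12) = 0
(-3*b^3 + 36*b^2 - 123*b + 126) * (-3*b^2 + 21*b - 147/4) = 9*b^5 - 171*b^4 + 4941*b^3/4 - 4284*b^2 + 28665*b/4 - 9261/2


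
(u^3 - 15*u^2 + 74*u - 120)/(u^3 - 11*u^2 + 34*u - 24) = (u - 5)/(u - 1)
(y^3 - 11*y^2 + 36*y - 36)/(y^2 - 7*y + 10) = (y^2 - 9*y + 18)/(y - 5)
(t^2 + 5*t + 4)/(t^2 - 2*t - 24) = (t + 1)/(t - 6)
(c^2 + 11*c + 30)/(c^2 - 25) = (c + 6)/(c - 5)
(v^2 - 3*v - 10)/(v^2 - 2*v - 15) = (v + 2)/(v + 3)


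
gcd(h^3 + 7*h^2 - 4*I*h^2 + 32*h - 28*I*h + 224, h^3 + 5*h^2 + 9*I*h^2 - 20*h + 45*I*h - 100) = h + 4*I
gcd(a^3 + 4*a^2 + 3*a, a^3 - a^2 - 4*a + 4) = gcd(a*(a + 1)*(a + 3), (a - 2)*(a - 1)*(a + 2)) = 1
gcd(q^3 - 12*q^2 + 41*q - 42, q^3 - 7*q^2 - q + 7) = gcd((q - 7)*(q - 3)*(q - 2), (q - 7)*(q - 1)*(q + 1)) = q - 7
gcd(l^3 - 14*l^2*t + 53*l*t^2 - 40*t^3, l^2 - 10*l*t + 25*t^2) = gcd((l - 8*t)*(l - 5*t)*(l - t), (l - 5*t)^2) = -l + 5*t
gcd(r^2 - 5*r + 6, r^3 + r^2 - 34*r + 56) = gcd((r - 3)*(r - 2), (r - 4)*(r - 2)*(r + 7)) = r - 2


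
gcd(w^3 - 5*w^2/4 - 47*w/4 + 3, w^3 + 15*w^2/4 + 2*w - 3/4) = w^2 + 11*w/4 - 3/4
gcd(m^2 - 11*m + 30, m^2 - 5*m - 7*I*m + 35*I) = m - 5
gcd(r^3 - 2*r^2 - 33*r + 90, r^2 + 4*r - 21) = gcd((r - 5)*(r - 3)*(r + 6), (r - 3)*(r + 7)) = r - 3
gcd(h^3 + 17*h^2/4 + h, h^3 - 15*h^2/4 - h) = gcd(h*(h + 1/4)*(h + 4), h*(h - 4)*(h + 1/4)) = h^2 + h/4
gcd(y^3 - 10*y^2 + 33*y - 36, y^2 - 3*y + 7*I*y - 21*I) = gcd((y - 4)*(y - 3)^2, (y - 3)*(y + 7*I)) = y - 3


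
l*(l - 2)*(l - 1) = l^3 - 3*l^2 + 2*l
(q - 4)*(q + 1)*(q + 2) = q^3 - q^2 - 10*q - 8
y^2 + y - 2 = (y - 1)*(y + 2)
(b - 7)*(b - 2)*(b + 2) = b^3 - 7*b^2 - 4*b + 28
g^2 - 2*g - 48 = (g - 8)*(g + 6)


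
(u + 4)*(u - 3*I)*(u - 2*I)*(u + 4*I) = u^4 + 4*u^3 - I*u^3 + 14*u^2 - 4*I*u^2 + 56*u - 24*I*u - 96*I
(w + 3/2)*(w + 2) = w^2 + 7*w/2 + 3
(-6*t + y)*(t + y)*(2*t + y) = -12*t^3 - 16*t^2*y - 3*t*y^2 + y^3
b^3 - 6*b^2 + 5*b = b*(b - 5)*(b - 1)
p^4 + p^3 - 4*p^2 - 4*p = p*(p - 2)*(p + 1)*(p + 2)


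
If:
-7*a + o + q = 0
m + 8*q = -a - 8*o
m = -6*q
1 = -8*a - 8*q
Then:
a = -1/84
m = 19/28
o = 5/168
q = -19/168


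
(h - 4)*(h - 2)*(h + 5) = h^3 - h^2 - 22*h + 40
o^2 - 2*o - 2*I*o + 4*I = (o - 2)*(o - 2*I)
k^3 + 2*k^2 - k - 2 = (k - 1)*(k + 1)*(k + 2)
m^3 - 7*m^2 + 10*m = m*(m - 5)*(m - 2)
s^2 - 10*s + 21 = (s - 7)*(s - 3)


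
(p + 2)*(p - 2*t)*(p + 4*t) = p^3 + 2*p^2*t + 2*p^2 - 8*p*t^2 + 4*p*t - 16*t^2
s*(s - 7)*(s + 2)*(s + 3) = s^4 - 2*s^3 - 29*s^2 - 42*s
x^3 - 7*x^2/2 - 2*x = x*(x - 4)*(x + 1/2)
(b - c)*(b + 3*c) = b^2 + 2*b*c - 3*c^2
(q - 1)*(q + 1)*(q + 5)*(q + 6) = q^4 + 11*q^3 + 29*q^2 - 11*q - 30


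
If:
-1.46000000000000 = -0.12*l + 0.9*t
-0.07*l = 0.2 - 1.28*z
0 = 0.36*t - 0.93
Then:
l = 31.54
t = 2.58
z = 1.88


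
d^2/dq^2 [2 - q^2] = -2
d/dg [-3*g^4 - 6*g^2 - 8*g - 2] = -12*g^3 - 12*g - 8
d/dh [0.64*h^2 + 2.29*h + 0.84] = 1.28*h + 2.29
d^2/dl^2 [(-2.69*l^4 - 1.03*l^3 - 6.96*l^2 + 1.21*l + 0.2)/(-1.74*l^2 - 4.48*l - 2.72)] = (16.288488*l^6 + 125.814528*l^5 + 400.323648*l^4 + 440.227704*l^3 + 112.852512*l^2 + 70.7280000000001*l + 126.33984)/(5.268024*l^6 + 40.690944*l^5 + 129.472704*l^4 + 217.133056*l^3 + 202.394112*l^2 + 99.434496*l + 20.123648)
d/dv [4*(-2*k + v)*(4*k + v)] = 8*k + 8*v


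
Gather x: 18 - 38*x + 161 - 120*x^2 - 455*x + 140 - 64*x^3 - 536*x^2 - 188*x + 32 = -64*x^3 - 656*x^2 - 681*x + 351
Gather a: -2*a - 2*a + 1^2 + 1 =2 - 4*a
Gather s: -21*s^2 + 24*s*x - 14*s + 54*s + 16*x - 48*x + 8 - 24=-21*s^2 + s*(24*x + 40) - 32*x - 16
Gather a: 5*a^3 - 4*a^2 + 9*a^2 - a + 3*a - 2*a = 5*a^3 + 5*a^2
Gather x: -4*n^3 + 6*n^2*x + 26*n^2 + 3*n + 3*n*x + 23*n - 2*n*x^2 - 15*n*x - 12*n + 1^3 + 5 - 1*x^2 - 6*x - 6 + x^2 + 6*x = -4*n^3 + 26*n^2 - 2*n*x^2 + 14*n + x*(6*n^2 - 12*n)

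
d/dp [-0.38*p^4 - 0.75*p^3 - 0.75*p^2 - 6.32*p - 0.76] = -1.52*p^3 - 2.25*p^2 - 1.5*p - 6.32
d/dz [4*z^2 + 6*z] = 8*z + 6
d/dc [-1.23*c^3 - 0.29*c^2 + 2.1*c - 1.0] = -3.69*c^2 - 0.58*c + 2.1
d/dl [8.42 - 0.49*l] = -0.490000000000000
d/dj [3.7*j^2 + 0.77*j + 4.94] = 7.4*j + 0.77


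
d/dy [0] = 0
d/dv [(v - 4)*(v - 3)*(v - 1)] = 3*v^2 - 16*v + 19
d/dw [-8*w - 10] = -8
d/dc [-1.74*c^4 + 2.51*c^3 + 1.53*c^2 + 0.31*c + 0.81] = -6.96*c^3 + 7.53*c^2 + 3.06*c + 0.31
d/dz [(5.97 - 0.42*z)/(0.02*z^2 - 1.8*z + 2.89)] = (0.0084*z^2 - 0.2388*z + 9.5322)/(0.0004*z^4 - 0.072*z^3 + 3.3556*z^2 - 10.404*z + 8.3521)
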